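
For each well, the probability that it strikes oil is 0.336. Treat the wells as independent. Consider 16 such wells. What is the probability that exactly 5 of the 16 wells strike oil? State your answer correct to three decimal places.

X ~ Binomial(n=16, p=0.336).
P(X=5) = C(16,5) · p^5 · (1−p)^11
= 4368 · 0.0042825 · 0.011062 = 0.20693

0.207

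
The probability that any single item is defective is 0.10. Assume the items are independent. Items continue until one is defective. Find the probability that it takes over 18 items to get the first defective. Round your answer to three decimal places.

Y = number of items to the first success; geometric, p = 0.10.
P(Y > 18) = P(first 18 all fail) = (1−p)^18 = 0.15009

0.150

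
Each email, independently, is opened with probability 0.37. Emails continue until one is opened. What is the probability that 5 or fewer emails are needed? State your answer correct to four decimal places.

Y = number of emails to the first success; geometric, p = 0.37.
P(Y ≤ 5) = 1 − (1−p)^5 = 1 − 0.099244 = 0.900756

0.9008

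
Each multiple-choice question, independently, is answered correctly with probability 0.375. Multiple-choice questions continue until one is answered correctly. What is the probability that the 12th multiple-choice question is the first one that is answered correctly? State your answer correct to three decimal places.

Geometric (trials to first success), p = 0.375.
P(Y = 12) = (1−p)^11 · p = 0.0056843 · 0.375 = 0.00213

0.002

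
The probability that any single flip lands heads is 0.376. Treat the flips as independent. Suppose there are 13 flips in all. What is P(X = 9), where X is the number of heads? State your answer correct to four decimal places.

X ~ Binomial(n=13, p=0.376).
P(X=9) = C(13,9) · p^9 · (1−p)^4
= 715 · 0.00015021 · 0.15161 = 0.016283

0.0163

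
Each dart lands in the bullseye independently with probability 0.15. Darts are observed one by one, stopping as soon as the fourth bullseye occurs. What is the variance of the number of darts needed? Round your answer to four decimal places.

151.1111

Y = total darts until the fourth success; negative binomial with r=4, p=0.15.
Var(Y) = r(1−p)/p² = 4·0.85 / 0.15² = 151.111111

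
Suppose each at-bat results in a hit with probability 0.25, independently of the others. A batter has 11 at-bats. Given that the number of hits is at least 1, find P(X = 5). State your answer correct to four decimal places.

X ~ Binomial(11, 0.25). Want P(X=5 | X≥1) = P(X=5) / P(X≥1).
P(X=5) = C(11,5)·0.25^5·0.75^6 = 0.080299
P(X≥1) = 1 − 0.042235 = 0.957765
Ratio = 0.080299 / 0.957765 = 0.083840

0.0838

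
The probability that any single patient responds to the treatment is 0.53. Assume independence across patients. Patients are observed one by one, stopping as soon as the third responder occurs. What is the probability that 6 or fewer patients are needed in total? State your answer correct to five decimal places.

0.71068

Finishing within 6 patients ⇔ at least 3 successes in the first 6. With X ~ Binomial(6, 0.53), P(Y ≤ 6) = 1 − P(X ≤ 2).
  k=0: C(6,0)·0.53^0·0.47^6 = 0.0107792
  k=1: C(6,1)·0.53^1·0.47^5 = 0.0729317
  k=2: C(6,2)·0.53^2·0.47^4 = 0.2056054
1 − 0.2893163 = 0.7106837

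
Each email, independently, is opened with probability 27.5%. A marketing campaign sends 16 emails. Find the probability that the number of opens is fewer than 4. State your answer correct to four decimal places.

X ~ Binomial(16, 0.275); P(X ≤ 3) = Σ C(16,k) p^k (1−p)^(16−k) over k:
  k=0: C(16,0)·0.275^0·0.725^16 = 0.005827
  k=1: C(16,1)·0.275^1·0.725^15 = 0.035361
  k=2: C(16,2)·0.275^2·0.725^14 = 0.100596
  k=3: C(16,3)·0.275^3·0.725^13 = 0.178066
Total = 0.319849

0.3198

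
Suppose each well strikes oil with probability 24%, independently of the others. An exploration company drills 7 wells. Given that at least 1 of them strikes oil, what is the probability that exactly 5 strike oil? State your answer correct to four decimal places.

X ~ Binomial(7, 0.24). Want P(X=5 | X≥1) = P(X=5) / P(X≥1).
P(X=5) = C(7,5)·0.24^5·0.76^2 = 0.009658
P(X≥1) = 1 − 0.146452 = 0.853548
Ratio = 0.009658 / 0.853548 = 0.011316

0.0113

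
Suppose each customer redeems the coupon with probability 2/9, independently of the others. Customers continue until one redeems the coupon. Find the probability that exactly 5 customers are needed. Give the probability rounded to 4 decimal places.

0.0813

Geometric (trials to first success), p = 0.222222.
P(Y = 5) = (1−p)^4 · p = 0.36595 · 0.222222 = 0.081322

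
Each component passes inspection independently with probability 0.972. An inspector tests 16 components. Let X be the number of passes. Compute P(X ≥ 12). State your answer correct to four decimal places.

X ~ Binomial(16, 0.972); P(X ≥ 12) = Σ C(16,k) p^k (1−p)^(16−k) over k:
  k=12: C(16,12)·0.972^12·0.028^4 = 0.000796
  k=13: C(16,13)·0.972^13·0.028^3 = 0.008498
  k=14: C(16,14)·0.972^14·0.028^2 = 0.063216
  k=15: C(16,15)·0.972^15·0.028^1 = 0.292598
  k=16: C(16,16)·0.972^16·0.028^0 = 0.634834
Total = 0.999942

0.9999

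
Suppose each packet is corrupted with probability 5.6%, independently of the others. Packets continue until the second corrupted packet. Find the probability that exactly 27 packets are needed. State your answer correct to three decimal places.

Y = trial on which the second success occurs; negative binomial, r=2, p=0.056.
P(Y=27) = C(26,1) · p^2 · (1−p)^25
= 26 · 0.003136 · 0.23676 = 0.01930

0.019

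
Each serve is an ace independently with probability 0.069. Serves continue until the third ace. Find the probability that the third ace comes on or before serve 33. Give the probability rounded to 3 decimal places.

Finishing within 33 serves ⇔ at least 3 successes in the first 33. With X ~ Binomial(33, 0.069), P(Y ≤ 33) = 1 − P(X ≤ 2).
  k=0: C(33,0)·0.069^0·0.931^33 = 0.09448
  k=1: C(33,1)·0.069^1·0.931^32 = 0.23107
  k=2: C(33,2)·0.069^2·0.931^31 = 0.27401
1 − 0.59957 = 0.40043

0.400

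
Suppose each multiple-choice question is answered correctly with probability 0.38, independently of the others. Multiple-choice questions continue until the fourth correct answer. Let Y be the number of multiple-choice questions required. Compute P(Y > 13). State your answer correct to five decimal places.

Needing more than 13 multiple-choice questions ⇔ fewer than 4 successes in the first 13. With X ~ Binomial(13, 0.38), P(Y > 13) = P(X ≤ 3).
  k=0: C(13,0)·0.38^0·0.62^13 = 0.0020003
  k=1: C(13,1)·0.38^1·0.62^12 = 0.0159378
  k=2: C(13,2)·0.38^2·0.62^11 = 0.0586098
  k=3: C(13,3)·0.38^3·0.62^10 = 0.1317145
P(X ≤ 3) = 0.2082624

0.20826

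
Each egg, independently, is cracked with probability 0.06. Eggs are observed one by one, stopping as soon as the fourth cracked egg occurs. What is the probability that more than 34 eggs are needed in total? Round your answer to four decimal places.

0.8554

Needing more than 34 eggs ⇔ fewer than 4 successes in the first 34. With X ~ Binomial(34, 0.06), P(Y > 34) = P(X ≤ 3).
  k=0: C(34,0)·0.06^0·0.94^34 = 0.121996
  k=1: C(34,1)·0.06^1·0.94^33 = 0.264758
  k=2: C(34,2)·0.06^2·0.94^32 = 0.278841
  k=3: C(34,3)·0.06^3·0.94^31 = 0.189849
P(X ≤ 3) = 0.855445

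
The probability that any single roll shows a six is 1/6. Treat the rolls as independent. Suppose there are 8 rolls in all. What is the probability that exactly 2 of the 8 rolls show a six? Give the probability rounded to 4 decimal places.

X ~ Binomial(n=8, p=0.166667).
P(X=2) = C(8,2) · p^2 · (1−p)^6
= 28 · 0.027778 · 0.3349 = 0.260476

0.2605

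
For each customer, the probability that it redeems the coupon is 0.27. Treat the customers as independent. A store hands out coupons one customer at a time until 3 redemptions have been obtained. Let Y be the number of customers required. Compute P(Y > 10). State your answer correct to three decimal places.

Needing more than 10 customers ⇔ fewer than 3 successes in the first 10. With X ~ Binomial(10, 0.27), P(Y > 10) = P(X ≤ 2).
  k=0: C(10,0)·0.27^0·0.73^10 = 0.04298
  k=1: C(10,1)·0.27^1·0.73^9 = 0.15895
  k=2: C(10,2)·0.27^2·0.73^8 = 0.26456
P(X ≤ 2) = 0.46649

0.466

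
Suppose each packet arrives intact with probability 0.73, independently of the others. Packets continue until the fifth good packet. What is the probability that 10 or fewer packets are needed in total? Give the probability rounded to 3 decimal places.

0.971

Finishing within 10 packets ⇔ at least 5 successes in the first 10. With X ~ Binomial(10, 0.73), P(Y ≤ 10) = 1 − P(X ≤ 4).
  k=0: C(10,0)·0.73^0·0.27^10 = 0.00000
  k=1: C(10,1)·0.73^1·0.27^9 = 0.00006
  k=2: C(10,2)·0.73^2·0.27^8 = 0.00068
  k=3: C(10,3)·0.73^3·0.27^7 = 0.00488
  k=4: C(10,4)·0.73^4·0.27^6 = 0.02310
1 − 0.02872 = 0.97128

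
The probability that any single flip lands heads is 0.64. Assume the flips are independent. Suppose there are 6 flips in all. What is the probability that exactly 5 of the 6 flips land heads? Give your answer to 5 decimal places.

X ~ Binomial(n=6, p=0.64).
P(X=5) = C(6,5) · p^5 · (1−p)^1
= 6 · 0.10737 · 0.36 = 0.2319282

0.23193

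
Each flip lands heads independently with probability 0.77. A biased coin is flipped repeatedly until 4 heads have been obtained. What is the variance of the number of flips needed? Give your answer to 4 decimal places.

Y = total flips until the fourth success; negative binomial with r=4, p=0.77.
Var(Y) = r(1−p)/p² = 4·0.23 / 0.77² = 1.551695

1.5517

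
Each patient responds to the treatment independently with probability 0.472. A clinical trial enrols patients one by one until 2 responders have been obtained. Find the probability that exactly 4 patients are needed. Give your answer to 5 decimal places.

Y = trial on which the second success occurs; negative binomial, r=2, p=0.472.
P(Y=4) = C(3,1) · p^2 · (1−p)^2
= 3 · 0.22278 · 0.27878 = 0.1863258

0.18633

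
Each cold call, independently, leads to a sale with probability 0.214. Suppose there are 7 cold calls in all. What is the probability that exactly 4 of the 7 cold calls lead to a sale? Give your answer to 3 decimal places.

0.036

X ~ Binomial(n=7, p=0.214).
P(X=4) = C(7,4) · p^4 · (1−p)^3
= 35 · 0.0020973 · 0.48559 = 0.03564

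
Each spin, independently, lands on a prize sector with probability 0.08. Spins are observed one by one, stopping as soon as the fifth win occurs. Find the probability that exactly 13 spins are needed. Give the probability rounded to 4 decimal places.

Y = trial on which the fifth success occurs; negative binomial, r=5, p=0.08.
P(Y=13) = C(12,4) · p^5 · (1−p)^8
= 495 · 3.2768e-06 · 0.51322 = 0.000832

0.0008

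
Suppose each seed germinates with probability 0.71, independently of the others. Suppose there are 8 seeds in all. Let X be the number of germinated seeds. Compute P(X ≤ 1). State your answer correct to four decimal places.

X ~ Binomial(8, 0.71); P(X ≤ 1) = Σ C(8,k) p^k (1−p)^(8−k) over k:
  k=0: C(8,0)·0.71^0·0.29^8 = 0.000050
  k=1: C(8,1)·0.71^1·0.29^7 = 0.000980
Total = 0.001030

0.0010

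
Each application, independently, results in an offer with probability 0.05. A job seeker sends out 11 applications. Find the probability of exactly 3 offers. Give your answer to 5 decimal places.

X ~ Binomial(n=11, p=0.05).
P(X=3) = C(11,3) · p^3 · (1−p)^8
= 165 · 0.000125 · 0.66342 = 0.0136830

0.01368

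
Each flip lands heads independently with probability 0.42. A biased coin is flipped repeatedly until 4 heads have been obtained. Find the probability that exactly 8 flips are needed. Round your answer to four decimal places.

0.1232

Y = trial on which the fourth success occurs; negative binomial, r=4, p=0.42.
P(Y=8) = C(7,3) · p^4 · (1−p)^4
= 35 · 0.031117 · 0.11316 = 0.123247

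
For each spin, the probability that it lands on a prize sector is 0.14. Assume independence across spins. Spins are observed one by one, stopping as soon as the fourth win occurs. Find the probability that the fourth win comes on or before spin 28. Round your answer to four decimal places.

Finishing within 28 spins ⇔ at least 4 successes in the first 28. With X ~ Binomial(28, 0.14), P(Y ≤ 28) = 1 − P(X ≤ 3).
  k=0: C(28,0)·0.14^0·0.86^28 = 0.014654
  k=1: C(28,1)·0.14^1·0.86^27 = 0.066795
  k=2: C(28,2)·0.14^2·0.86^26 = 0.146794
  k=3: C(28,3)·0.14^3·0.86^25 = 0.207104
1 − 0.435347 = 0.564653

0.5647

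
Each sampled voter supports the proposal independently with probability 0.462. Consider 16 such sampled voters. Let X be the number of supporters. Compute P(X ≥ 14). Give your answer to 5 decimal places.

0.00079

X ~ Binomial(16, 0.462); P(X ≥ 14) = Σ C(16,k) p^k (1−p)^(16−k) over k:
  k=14: C(16,14)·0.462^14·0.538^2 = 0.0007010
  k=15: C(16,15)·0.462^15·0.538^1 = 0.0000803
  k=16: C(16,16)·0.462^16·0.538^0 = 0.0000043
Total = 0.0007856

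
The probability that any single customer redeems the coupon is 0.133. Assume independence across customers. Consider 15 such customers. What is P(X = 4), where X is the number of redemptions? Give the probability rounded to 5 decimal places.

0.08887

X ~ Binomial(n=15, p=0.133).
P(X=4) = C(15,4) · p^4 · (1−p)^11
= 1365 · 0.0003129 · 0.20807 = 0.0888688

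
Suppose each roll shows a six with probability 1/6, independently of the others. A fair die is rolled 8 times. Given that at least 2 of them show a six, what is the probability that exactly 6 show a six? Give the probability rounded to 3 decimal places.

0.001

X ~ Binomial(8, 0.166667). Want P(X=6 | X≥2) = P(X=6) / P(X≥2).
P(X=6) = C(8,6)·0.166667^6·0.833333^2 = 0.00042
P(X≥2) = 1 − 0.23257 − 0.37211 = 0.39532
Ratio = 0.00042 / 0.39532 = 0.00105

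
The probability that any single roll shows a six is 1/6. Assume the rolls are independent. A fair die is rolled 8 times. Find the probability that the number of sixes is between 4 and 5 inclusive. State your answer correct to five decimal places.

0.03022

X ~ Binomial(8, 0.166667); P(4 ≤ X ≤ 5) = Σ C(8,k) p^k (1−p)^(8−k) over k:
  k=4: C(8,4)·0.166667^4·0.833333^4 = 0.0260476
  k=5: C(8,5)·0.166667^5·0.833333^3 = 0.0041676
Total = 0.0302152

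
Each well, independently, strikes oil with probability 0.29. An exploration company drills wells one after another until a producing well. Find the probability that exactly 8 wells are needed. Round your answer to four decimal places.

Geometric (trials to first success), p = 0.29.
P(Y = 8) = (1−p)^7 · p = 0.090951 · 0.29 = 0.026376

0.0264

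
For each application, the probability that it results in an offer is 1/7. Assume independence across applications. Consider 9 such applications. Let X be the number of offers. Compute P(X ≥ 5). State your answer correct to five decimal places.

0.00453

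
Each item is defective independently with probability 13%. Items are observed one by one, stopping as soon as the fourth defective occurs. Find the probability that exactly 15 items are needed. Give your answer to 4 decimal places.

Y = trial on which the fourth success occurs; negative binomial, r=4, p=0.13.
P(Y=15) = C(14,3) · p^4 · (1−p)^11
= 364 · 0.00028561 · 0.21613 = 0.022469

0.0225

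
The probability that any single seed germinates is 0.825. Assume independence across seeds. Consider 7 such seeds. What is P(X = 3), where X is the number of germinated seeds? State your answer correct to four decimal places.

X ~ Binomial(n=7, p=0.825).
P(X=3) = C(7,3) · p^3 · (1−p)^4
= 35 · 0.56152 · 0.00093789 = 0.018432

0.0184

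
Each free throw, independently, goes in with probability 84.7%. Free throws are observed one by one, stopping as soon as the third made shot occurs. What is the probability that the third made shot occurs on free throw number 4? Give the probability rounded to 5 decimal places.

0.27891

Y = trial on which the third success occurs; negative binomial, r=3, p=0.847.
P(Y=4) = C(3,2) · p^3 · (1−p)^1
= 3 · 0.60765 · 0.153 = 0.2789092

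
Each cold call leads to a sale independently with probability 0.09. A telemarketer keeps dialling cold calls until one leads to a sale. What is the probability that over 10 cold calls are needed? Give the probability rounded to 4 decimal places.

0.3894

Y = number of cold calls to the first success; geometric, p = 0.09.
P(Y > 10) = P(first 10 all fail) = (1−p)^10 = 0.389416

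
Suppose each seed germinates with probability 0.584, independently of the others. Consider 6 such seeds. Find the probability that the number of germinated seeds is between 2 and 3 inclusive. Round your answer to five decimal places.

X ~ Binomial(6, 0.584); P(2 ≤ X ≤ 3) = Σ C(6,k) p^k (1−p)^(6−k) over k:
  k=2: C(6,2)·0.584^2·0.416^4 = 0.1532111
  k=3: C(6,3)·0.584^3·0.416^3 = 0.2867798
Total = 0.4399909

0.43999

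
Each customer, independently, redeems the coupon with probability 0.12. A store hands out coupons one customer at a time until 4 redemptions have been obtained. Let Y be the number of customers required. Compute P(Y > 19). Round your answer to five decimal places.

Needing more than 19 customers ⇔ fewer than 4 successes in the first 19. With X ~ Binomial(19, 0.12), P(Y > 19) = P(X ≤ 3).
  k=0: C(19,0)·0.12^0·0.88^19 = 0.0881395
  k=1: C(19,1)·0.12^1·0.88^18 = 0.2283615
  k=2: C(19,2)·0.12^2·0.88^17 = 0.2802619
  k=3: C(19,3)·0.12^3·0.88^16 = 0.2165660
P(X ≤ 3) = 0.8133289

0.81333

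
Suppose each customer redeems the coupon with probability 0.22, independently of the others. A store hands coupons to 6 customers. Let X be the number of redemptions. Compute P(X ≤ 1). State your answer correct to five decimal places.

0.60631

X ~ Binomial(6, 0.22); P(X ≤ 1) = Σ C(6,k) p^k (1−p)^(6−k) over k:
  k=0: C(6,0)·0.22^0·0.78^6 = 0.2251996
  k=1: C(6,1)·0.22^1·0.78^5 = 0.3811070
Total = 0.6063066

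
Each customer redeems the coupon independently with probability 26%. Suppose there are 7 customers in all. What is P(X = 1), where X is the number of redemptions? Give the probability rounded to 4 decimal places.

X ~ Binomial(n=7, p=0.26).
P(X=1) = C(7,1) · p^1 · (1−p)^6
= 7 · 0.26 · 0.16421 = 0.298856

0.2989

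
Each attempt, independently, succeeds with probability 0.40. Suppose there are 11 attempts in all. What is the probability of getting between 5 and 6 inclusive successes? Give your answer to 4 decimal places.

X ~ Binomial(11, 0.40); P(5 ≤ X ≤ 6) = Σ C(11,k) p^k (1−p)^(11−k) over k:
  k=5: C(11,5)·0.40^5·0.60^6 = 0.220724
  k=6: C(11,6)·0.40^6·0.60^5 = 0.147149
Total = 0.367873

0.3679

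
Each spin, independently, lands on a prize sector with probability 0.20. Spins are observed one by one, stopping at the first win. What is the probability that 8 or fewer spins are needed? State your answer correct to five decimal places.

0.83223

Y = number of spins to the first success; geometric, p = 0.20.
P(Y ≤ 8) = 1 − (1−p)^8 = 1 − 0.1677722 = 0.8322278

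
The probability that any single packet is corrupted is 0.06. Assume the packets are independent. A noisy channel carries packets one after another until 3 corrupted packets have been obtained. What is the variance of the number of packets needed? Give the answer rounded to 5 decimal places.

Y = total packets until the third success; negative binomial with r=3, p=0.06.
Var(Y) = r(1−p)/p² = 3·0.94 / 0.06² = 783.3333333

783.33333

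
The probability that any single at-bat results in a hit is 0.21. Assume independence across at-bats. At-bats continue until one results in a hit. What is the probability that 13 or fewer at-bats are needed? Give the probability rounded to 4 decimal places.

0.9533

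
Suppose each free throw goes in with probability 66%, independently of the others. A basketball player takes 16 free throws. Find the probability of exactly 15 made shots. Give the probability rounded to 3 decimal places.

0.011

X ~ Binomial(n=16, p=0.66).
P(X=15) = C(16,15) · p^15 · (1−p)^1
= 16 · 0.0019641 · 0.34 = 0.01068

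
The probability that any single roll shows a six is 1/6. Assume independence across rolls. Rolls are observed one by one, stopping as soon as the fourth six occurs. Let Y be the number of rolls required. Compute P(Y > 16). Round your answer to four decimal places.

Needing more than 16 rolls ⇔ fewer than 4 successes in the first 16. With X ~ Binomial(16, 0.166667), P(Y > 16) = P(X ≤ 3).
  k=0: C(16,0)·0.166667^0·0.833333^16 = 0.054088
  k=1: C(16,1)·0.166667^1·0.833333^15 = 0.173081
  k=2: C(16,2)·0.166667^2·0.833333^14 = 0.259622
  k=3: C(16,3)·0.166667^3·0.833333^13 = 0.242314
P(X ≤ 3) = 0.729105

0.7291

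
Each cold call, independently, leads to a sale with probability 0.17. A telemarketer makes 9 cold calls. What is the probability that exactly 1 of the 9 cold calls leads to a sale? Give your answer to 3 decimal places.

X ~ Binomial(n=9, p=0.17).
P(X=1) = C(9,1) · p^1 · (1−p)^8
= 9 · 0.17 · 0.22523 = 0.34460

0.345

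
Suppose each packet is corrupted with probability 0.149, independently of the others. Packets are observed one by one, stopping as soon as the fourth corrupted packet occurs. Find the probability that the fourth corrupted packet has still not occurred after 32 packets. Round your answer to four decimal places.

Needing more than 32 packets ⇔ fewer than 4 successes in the first 32. With X ~ Binomial(32, 0.149), P(Y > 32) = P(X ≤ 3).
  k=0: C(32,0)·0.149^0·0.851^32 = 0.005725
  k=1: C(32,1)·0.149^1·0.851^31 = 0.032074
  k=2: C(32,2)·0.149^2·0.851^30 = 0.087044
  k=3: C(32,3)·0.149^3·0.851^29 = 0.152404
P(X ≤ 3) = 0.277247

0.2772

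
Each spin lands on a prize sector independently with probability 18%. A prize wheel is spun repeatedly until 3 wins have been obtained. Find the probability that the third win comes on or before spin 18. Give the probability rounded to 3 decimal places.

0.654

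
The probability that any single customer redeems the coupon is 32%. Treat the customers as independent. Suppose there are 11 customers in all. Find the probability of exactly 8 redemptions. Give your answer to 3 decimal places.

0.006

X ~ Binomial(n=11, p=0.32).
P(X=8) = C(11,8) · p^8 · (1−p)^3
= 165 · 0.00010995 · 0.31443 = 0.00570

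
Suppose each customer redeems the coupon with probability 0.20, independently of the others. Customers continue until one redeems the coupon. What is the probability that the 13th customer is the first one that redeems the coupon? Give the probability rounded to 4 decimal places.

Geometric (trials to first success), p = 0.20.
P(Y = 13) = (1−p)^12 · p = 0.068719 · 0.20 = 0.013744

0.0137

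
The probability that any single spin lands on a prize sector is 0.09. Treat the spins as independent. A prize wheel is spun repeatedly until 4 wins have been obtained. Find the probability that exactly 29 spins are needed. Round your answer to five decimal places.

0.02034

Y = trial on which the fourth success occurs; negative binomial, r=4, p=0.09.
P(Y=29) = C(28,3) · p^4 · (1−p)^25
= 3276 · 6.561e-05 · 0.094631 = 0.0203399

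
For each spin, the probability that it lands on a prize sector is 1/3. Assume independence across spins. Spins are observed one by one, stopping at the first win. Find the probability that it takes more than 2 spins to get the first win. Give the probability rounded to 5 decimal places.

0.44444

Y = number of spins to the first success; geometric, p = 0.333333.
P(Y > 2) = P(first 2 all fail) = (1−p)^2 = 0.4444444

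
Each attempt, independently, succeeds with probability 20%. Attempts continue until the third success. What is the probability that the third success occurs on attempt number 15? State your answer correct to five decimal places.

Y = trial on which the third success occurs; negative binomial, r=3, p=0.20.
P(Y=15) = C(14,2) · p^3 · (1−p)^12
= 91 · 0.008 · 0.068719 = 0.0500278

0.05003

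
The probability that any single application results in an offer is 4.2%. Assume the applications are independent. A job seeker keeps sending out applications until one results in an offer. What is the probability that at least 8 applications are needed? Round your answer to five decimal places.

0.74056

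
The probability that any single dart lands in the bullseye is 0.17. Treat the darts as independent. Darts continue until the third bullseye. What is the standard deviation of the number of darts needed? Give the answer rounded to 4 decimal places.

Y = total darts until the third success; negative binomial with r=3, p=0.17.
SD(Y) = √[r(1−p)/p²] = √(86.159170) = 9.282196

9.2822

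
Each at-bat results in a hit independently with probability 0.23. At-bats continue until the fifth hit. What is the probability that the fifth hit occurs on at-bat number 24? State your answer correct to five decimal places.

Y = trial on which the fifth success occurs; negative binomial, r=5, p=0.23.
P(Y=24) = C(23,4) · p^5 · (1−p)^19
= 8855 · 0.00064363 · 0.0069715 = 0.0397330

0.03973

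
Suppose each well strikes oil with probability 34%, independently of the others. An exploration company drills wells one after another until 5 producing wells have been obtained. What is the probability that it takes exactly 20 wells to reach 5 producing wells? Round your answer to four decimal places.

0.0346

Y = trial on which the fifth success occurs; negative binomial, r=5, p=0.34.
P(Y=20) = C(19,4) · p^5 · (1−p)^15
= 3876 · 0.0045435 · 0.0019641 = 0.034589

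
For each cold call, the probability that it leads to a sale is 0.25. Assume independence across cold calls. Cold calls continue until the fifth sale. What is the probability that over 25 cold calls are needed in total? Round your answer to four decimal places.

Needing more than 25 cold calls ⇔ fewer than 5 successes in the first 25. With X ~ Binomial(25, 0.25), P(Y > 25) = P(X ≤ 4).
  k=0: C(25,0)·0.25^0·0.75^25 = 0.000753
  k=1: C(25,1)·0.25^1·0.75^24 = 0.006271
  k=2: C(25,2)·0.25^2·0.75^23 = 0.025085
  k=3: C(25,3)·0.25^3·0.75^22 = 0.064106
  k=4: C(25,4)·0.25^4·0.75^21 = 0.117527
P(X ≤ 4) = 0.213741

0.2137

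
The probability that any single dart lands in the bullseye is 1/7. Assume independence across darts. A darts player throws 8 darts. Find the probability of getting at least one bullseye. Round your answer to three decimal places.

P(at least one) = 1 − P(none) = 1 − (1 − 0.142857)^8
= 1 − 0.29136 = 0.70864

0.709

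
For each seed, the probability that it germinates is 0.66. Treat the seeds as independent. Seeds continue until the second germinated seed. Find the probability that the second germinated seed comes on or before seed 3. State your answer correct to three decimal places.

Finishing within 3 seeds ⇔ at least 2 successes in the first 3. With X ~ Binomial(3, 0.66), P(Y ≤ 3) = 1 − P(X ≤ 1).
  k=0: C(3,0)·0.66^0·0.34^3 = 0.03930
  k=1: C(3,1)·0.66^1·0.34^2 = 0.22889
1 − 0.26819 = 0.73181

0.732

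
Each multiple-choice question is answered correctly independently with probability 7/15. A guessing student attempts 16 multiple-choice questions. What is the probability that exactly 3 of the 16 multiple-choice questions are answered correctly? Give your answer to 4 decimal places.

X ~ Binomial(n=16, p=0.466667).
P(X=3) = C(16,3) · p^3 · (1−p)^13
= 560 · 0.10163 · 0.00028248 = 0.016077

0.0161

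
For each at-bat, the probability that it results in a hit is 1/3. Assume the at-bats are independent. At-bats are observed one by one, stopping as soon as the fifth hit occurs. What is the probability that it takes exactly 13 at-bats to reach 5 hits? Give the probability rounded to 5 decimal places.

0.07948

Y = trial on which the fifth success occurs; negative binomial, r=5, p=0.333333.
P(Y=13) = C(12,4) · p^5 · (1−p)^8
= 495 · 0.0041152 · 0.039018 = 0.0794820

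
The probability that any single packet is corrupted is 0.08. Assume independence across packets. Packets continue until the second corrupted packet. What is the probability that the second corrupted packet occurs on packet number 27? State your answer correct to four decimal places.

0.0207

Y = trial on which the second success occurs; negative binomial, r=2, p=0.08.
P(Y=27) = C(26,1) · p^2 · (1−p)^25
= 26 · 0.0064 · 0.12436 = 0.020694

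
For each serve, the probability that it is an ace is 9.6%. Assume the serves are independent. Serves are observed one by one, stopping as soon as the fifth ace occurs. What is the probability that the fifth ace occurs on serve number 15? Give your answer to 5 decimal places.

0.00297

Y = trial on which the fifth success occurs; negative binomial, r=5, p=0.096.
P(Y=15) = C(14,4) · p^5 · (1−p)^10
= 1001 · 8.1537e-06 · 0.36449 = 0.0029749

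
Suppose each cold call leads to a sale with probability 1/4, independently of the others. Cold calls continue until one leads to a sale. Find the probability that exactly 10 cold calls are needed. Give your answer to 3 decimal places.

Geometric (trials to first success), p = 0.25.
P(Y = 10) = (1−p)^9 · p = 0.075085 · 0.25 = 0.01877

0.019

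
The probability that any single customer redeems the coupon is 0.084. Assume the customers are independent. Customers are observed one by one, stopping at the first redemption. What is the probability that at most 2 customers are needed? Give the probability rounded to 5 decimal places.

0.16094

Y = number of customers to the first success; geometric, p = 0.084.
P(Y ≤ 2) = 1 − (1−p)^2 = 1 − 0.8390560 = 0.1609440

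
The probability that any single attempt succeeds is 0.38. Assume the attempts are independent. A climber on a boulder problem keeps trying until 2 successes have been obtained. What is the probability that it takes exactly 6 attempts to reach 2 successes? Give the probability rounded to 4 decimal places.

0.1067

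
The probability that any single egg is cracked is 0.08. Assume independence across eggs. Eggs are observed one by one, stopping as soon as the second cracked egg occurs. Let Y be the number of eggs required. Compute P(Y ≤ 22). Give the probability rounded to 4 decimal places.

Finishing within 22 eggs ⇔ at least 2 successes in the first 22. With X ~ Binomial(22, 0.08), P(Y ≤ 22) = 1 − P(X ≤ 1).
  k=0: C(22,0)·0.08^0·0.92^22 = 0.159710
  k=1: C(22,1)·0.08^1·0.92^21 = 0.305532
1 − 0.465242 = 0.534758

0.5348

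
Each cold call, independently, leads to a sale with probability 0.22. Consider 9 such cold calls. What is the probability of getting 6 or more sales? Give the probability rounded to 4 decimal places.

0.0051

X ~ Binomial(9, 0.22); P(X ≥ 6) = Σ C(9,k) p^k (1−p)^(9−k) over k:
  k=6: C(9,6)·0.22^6·0.78^3 = 0.004520
  k=7: C(9,7)·0.22^7·0.78^2 = 0.000546
  k=8: C(9,8)·0.22^8·0.78^1 = 0.000039
  k=9: C(9,9)·0.22^9·0.78^0 = 0.000001
Total = 0.005106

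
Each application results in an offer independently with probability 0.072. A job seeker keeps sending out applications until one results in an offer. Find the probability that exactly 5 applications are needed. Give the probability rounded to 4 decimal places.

0.0534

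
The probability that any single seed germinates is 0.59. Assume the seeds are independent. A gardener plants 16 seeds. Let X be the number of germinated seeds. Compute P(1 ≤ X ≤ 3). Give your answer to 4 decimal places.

0.0012

X ~ Binomial(16, 0.59); P(1 ≤ X ≤ 3) = Σ C(16,k) p^k (1−p)^(16−k) over k:
  k=1: C(16,1)·0.59^1·0.41^15 = 0.000015
  k=2: C(16,2)·0.59^2·0.41^14 = 0.000158
  k=3: C(16,3)·0.59^3·0.41^13 = 0.001064
Total = 0.001237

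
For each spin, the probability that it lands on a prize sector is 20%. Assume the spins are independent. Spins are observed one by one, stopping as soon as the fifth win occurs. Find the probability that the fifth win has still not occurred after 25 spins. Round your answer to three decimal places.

Needing more than 25 spins ⇔ fewer than 5 successes in the first 25. With X ~ Binomial(25, 0.20), P(Y > 25) = P(X ≤ 4).
  k=0: C(25,0)·0.20^0·0.80^25 = 0.00378
  k=1: C(25,1)·0.20^1·0.80^24 = 0.02361
  k=2: C(25,2)·0.20^2·0.80^23 = 0.07084
  k=3: C(25,3)·0.20^3·0.80^22 = 0.13577
  k=4: C(25,4)·0.20^4·0.80^21 = 0.18668
P(X ≤ 4) = 0.42067

0.421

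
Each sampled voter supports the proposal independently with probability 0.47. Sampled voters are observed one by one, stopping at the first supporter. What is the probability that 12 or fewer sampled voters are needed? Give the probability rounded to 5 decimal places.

0.99951

Y = number of sampled voters to the first success; geometric, p = 0.47.
P(Y ≤ 12) = 1 − (1−p)^12 = 1 − 0.0004913 = 0.9995087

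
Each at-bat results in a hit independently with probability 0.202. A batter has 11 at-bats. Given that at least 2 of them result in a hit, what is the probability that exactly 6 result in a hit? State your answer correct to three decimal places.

0.015

X ~ Binomial(11, 0.202). Want P(X=6 | X≥2) = P(X=6) / P(X≥2).
P(X=6) = C(11,6)·0.202^6·0.798^5 = 0.01016
P(X≥2) = 1 − 0.08357 − 0.23269 = 0.68375
Ratio = 0.01016 / 0.68375 = 0.01485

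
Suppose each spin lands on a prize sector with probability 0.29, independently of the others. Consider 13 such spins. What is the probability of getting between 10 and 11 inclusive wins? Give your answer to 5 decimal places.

X ~ Binomial(13, 0.29); P(10 ≤ X ≤ 11) = Σ C(13,k) p^k (1−p)^(13−k) over k:
  k=10: C(13,10)·0.29^10·0.71^3 = 0.0004306
  k=11: C(13,11)·0.29^11·0.71^2 = 0.0000480
Total = 0.0004786

0.00048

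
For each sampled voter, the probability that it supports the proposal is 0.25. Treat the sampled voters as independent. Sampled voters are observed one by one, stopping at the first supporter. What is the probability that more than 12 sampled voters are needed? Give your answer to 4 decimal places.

0.0317

Y = number of sampled voters to the first success; geometric, p = 0.25.
P(Y > 12) = P(first 12 all fail) = (1−p)^12 = 0.031676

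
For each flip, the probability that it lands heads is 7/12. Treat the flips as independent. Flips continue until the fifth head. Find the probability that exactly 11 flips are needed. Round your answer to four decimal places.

0.0742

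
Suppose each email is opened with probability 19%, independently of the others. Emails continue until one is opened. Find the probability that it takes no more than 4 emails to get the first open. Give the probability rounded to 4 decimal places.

Y = number of emails to the first success; geometric, p = 0.19.
P(Y ≤ 4) = 1 − (1−p)^4 = 1 − 0.430467 = 0.569533

0.5695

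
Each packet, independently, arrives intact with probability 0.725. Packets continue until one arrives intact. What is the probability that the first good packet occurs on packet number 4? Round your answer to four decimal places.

0.0151

Geometric (trials to first success), p = 0.725.
P(Y = 4) = (1−p)^3 · p = 0.020797 · 0.725 = 0.015078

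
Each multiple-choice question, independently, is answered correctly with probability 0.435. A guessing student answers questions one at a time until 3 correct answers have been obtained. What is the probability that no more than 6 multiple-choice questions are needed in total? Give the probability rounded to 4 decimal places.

0.5280

Finishing within 6 multiple-choice questions ⇔ at least 3 successes in the first 6. With X ~ Binomial(6, 0.435), P(Y ≤ 6) = 1 − P(X ≤ 2).
  k=0: C(6,0)·0.435^0·0.565^6 = 0.032530
  k=1: C(6,1)·0.435^1·0.565^5 = 0.150274
  k=2: C(6,2)·0.435^2·0.565^4 = 0.289243
1 − 0.472048 = 0.527952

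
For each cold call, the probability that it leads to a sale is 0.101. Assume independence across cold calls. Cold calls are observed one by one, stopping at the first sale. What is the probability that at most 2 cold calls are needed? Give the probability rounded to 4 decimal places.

0.1918

Y = number of cold calls to the first success; geometric, p = 0.101.
P(Y ≤ 2) = 1 − (1−p)^2 = 1 − 0.808201 = 0.191799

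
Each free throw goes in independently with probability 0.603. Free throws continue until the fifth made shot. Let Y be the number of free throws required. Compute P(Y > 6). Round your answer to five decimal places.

Needing more than 6 free throws ⇔ fewer than 5 successes in the first 6. With X ~ Binomial(6, 0.603), P(Y > 6) = P(X ≤ 4).
  k=0: C(6,0)·0.603^0·0.397^6 = 0.0039151
  k=1: C(6,1)·0.603^1·0.397^5 = 0.0356797
  k=2: C(6,2)·0.603^2·0.397^4 = 0.1354840
  k=3: C(6,3)·0.603^3·0.397^3 = 0.2743806
  k=4: C(6,4)·0.603^4·0.397^2 = 0.3125658
P(X ≤ 4) = 0.7620252

0.76203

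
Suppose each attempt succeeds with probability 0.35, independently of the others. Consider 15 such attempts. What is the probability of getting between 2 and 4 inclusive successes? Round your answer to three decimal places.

X ~ Binomial(15, 0.35); P(2 ≤ X ≤ 4) = Σ C(15,k) p^k (1−p)^(15−k) over k:
  k=2: C(15,2)·0.35^2·0.65^13 = 0.04756
  k=3: C(15,3)·0.35^3·0.65^12 = 0.11096
  k=4: C(15,4)·0.35^4·0.65^11 = 0.17925
Total = 0.33776

0.338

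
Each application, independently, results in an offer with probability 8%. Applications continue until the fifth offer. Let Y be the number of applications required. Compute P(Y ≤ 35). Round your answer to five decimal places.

Finishing within 35 applications ⇔ at least 5 successes in the first 35. With X ~ Binomial(35, 0.08), P(Y ≤ 35) = 1 − P(X ≤ 4).
  k=0: C(35,0)·0.08^0·0.92^35 = 0.0540224
  k=1: C(35,1)·0.08^1·0.92^34 = 0.1644160
  k=2: C(35,2)·0.08^2·0.92^33 = 0.2430498
  k=3: C(35,3)·0.08^3·0.92^32 = 0.2324824
  k=4: C(35,4)·0.08^4·0.92^31 = 0.1617269
1 − 0.8556975 = 0.1443025

0.14430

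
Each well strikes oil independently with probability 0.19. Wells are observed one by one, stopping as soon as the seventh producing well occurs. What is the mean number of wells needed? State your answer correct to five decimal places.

36.84211

Y = total wells until the seventh success; negative binomial with r=7, p=0.19.
E[Y] = r / p = 7 / 0.19 = 36.8421053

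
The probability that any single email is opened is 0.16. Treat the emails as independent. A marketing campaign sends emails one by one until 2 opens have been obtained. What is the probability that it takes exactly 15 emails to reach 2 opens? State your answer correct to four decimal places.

0.0372

Y = trial on which the second success occurs; negative binomial, r=2, p=0.16.
P(Y=15) = C(14,1) · p^2 · (1−p)^13
= 14 · 0.0256 · 0.10366 = 0.037153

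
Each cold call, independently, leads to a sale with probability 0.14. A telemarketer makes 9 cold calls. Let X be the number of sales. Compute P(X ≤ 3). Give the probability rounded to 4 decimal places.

0.9731

X ~ Binomial(9, 0.14); P(X ≤ 3) = Σ C(9,k) p^k (1−p)^(9−k) over k:
  k=0: C(9,0)·0.14^0·0.86^9 = 0.257327
  k=1: C(9,1)·0.14^1·0.86^8 = 0.377015
  k=2: C(9,2)·0.14^2·0.86^7 = 0.245498
  k=3: C(9,3)·0.14^3·0.86^6 = 0.093251
Total = 0.973091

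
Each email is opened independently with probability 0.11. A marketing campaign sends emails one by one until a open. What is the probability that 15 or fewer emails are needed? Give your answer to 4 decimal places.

Y = number of emails to the first success; geometric, p = 0.11.
P(Y ≤ 15) = 1 − (1−p)^15 = 1 − 0.174121 = 0.825879

0.8259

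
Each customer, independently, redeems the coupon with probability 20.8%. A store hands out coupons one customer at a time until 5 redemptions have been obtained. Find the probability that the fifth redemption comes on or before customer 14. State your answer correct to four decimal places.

0.1476

Finishing within 14 customers ⇔ at least 5 successes in the first 14. With X ~ Binomial(14, 0.208), P(Y ≤ 14) = 1 − P(X ≤ 4).
  k=0: C(14,0)·0.208^0·0.792^14 = 0.038208
  k=1: C(14,1)·0.208^1·0.792^13 = 0.140481
  k=2: C(14,2)·0.208^2·0.792^12 = 0.239812
  k=3: C(14,3)·0.208^3·0.792^11 = 0.251923
  k=4: C(14,4)·0.208^4·0.792^10 = 0.181945
1 − 0.852369 = 0.147631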